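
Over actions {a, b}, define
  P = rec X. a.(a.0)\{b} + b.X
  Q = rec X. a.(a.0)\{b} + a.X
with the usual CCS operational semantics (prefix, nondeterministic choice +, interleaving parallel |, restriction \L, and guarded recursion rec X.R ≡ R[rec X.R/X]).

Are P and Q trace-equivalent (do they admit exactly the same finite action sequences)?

Reachable graph of P (3 states):
  p0 = rec X. a.(a.0)\{b} + b.X ⊢ -a-> p1, -b-> p0
  p1 = (a.0)\{b} ⊢ -a-> p2
  p2 = 0\{b} ⊢ ·
Reachable graph of Q (3 states):
  q0 = rec X. a.(a.0)\{b} + a.X ⊢ -a-> q0, -a-> q1
  q1 = (a.0)\{b} ⊢ -a-> q2
  q2 = 0\{b} ⊢ ·
Trace ⟨b⟩ through P, begin at {p0}:
  [1] b ⇒ {p0}
  ✓ P
Trace ⟨b⟩ through Q, begin at {q0}:
  [1] b ⇒ ∅ (Q stuck)

traces(P) ≠ traces(Q) — witness ⟨b⟩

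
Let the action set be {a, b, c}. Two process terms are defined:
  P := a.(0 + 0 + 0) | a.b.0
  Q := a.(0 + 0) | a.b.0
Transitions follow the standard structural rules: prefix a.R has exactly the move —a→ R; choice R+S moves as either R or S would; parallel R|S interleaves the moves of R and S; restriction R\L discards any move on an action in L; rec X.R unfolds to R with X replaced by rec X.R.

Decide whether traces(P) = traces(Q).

trace-equivalent

LTS(P): 6 reachable states
  u0 = a.(0 + 0 + 0) | a.b.0 :: -a-> u1, -a-> u2
  u1 = (0 + 0 + 0) | a.b.0 :: -a-> u3
  u2 = a.(0 + 0 + 0) | b.0 :: -a-> u3, -b-> u4
  u3 = (0 + 0 + 0) | b.0 :: -b-> u5
  u4 = a.(0 + 0 + 0) | 0 :: -a-> u5
  u5 = (0 + 0 + 0) | 0 :: ∅
LTS(Q): 6 reachable states
  v0 = a.(0 + 0) | a.b.0 :: -a-> v1, -a-> v2
  v1 = (0 + 0) | a.b.0 :: -a-> v3
  v2 = a.(0 + 0) | b.0 :: -a-> v3, -b-> v4
  v3 = (0 + 0) | b.0 :: -b-> v5
  v4 = a.(0 + 0) | 0 :: -a-> v5
  v5 = (0 + 0) | 0 :: ∅
Coarsest stable partition (strong bisimilarity classes):
  B0 = {u0, v0}
  B1 = {u1, v1}
  B2 = {u3, v3}
  B3 = {u5, v5}
  B4 = {u2, v2}
  B5 = {u4, v4}
u0 ∈ B0, v0 ∈ B0 → same block
Bisimilar ⇒ trace-equivalent.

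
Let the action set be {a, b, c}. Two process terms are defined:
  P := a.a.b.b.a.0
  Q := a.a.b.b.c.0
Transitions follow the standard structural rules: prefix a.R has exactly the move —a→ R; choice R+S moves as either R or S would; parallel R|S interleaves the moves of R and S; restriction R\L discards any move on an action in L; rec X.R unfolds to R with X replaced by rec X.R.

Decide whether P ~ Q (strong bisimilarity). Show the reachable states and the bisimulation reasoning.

LTS(P): 6 reachable states
  p0 = a.a.b.b.a.0 :: —a→ p1
  p1 = a.b.b.a.0 :: —a→ p2
  p2 = b.b.a.0 :: —b→ p3
  p3 = b.a.0 :: —b→ p4
  p4 = a.0 :: —a→ p5
  p5 = 0 :: (no moves)
LTS(Q): 6 reachable states
  q0 = a.a.b.b.c.0 :: —a→ q1
  q1 = a.b.b.c.0 :: —a→ q2
  q2 = b.b.c.0 :: —b→ q3
  q3 = b.c.0 :: —b→ q4
  q4 = c.0 :: —c→ q5
  q5 = 0 :: (no moves)
Bisimilarity quotient blocks:
  B0 = {p0}
  B1 = {p1}
  B2 = {p2}
  B3 = {p3}
  B4 = {p4}
  B5 = {p5, q5}
  B6 = {q0}
  B7 = {q1}
  B8 = {q2}
  B9 = {q3}
  B10 = {q4}
p0 ∈ B0, q0 ∈ B6 → different blocks

NO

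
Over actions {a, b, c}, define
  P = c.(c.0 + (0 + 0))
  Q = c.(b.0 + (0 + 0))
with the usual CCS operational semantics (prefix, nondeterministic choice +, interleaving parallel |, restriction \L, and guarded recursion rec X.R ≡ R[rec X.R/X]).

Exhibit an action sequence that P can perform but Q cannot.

P's transition system — 3 states:
  u0 = c.(c.0 + (0 + 0)) | --c--▸ u1
  u1 = c.0 + (0 + 0) | --c--▸ u2
  u2 = 0 | stopped
Q's transition system — 3 states:
  v0 = c.(b.0 + (0 + 0)) | --c--▸ v1
  v1 = b.0 + (0 + 0) | --b--▸ v2
  v2 = 0 | stopped
Run σ = ⟨cc⟩ on P: start {u0}
  step 1 (c): {u1}
  step 2 (c): {u2}
  P completes σ.
Run σ = ⟨cc⟩ on Q: start {v0}
  step 1 (c): {v1}
  step 2 (c): no successor for Q

cc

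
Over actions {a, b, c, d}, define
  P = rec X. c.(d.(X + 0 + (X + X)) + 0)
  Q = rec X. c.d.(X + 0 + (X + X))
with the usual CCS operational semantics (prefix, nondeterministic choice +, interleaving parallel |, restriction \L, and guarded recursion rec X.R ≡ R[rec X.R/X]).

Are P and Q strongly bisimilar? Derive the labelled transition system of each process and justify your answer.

LTS(P): 3 reachable states
  u0 = rec X. c.(d.(X + 0 + (X + X)) + 0) ⊢ -c-> u1
  u1 = d.((rec X. c.(d.(X + 0 + (X + X)) + 0)) + 0 + ((rec X. c.(d.(X + 0 + (X + X)) + 0)) + (rec X. c.(d.(X + 0 + (X + X)) + 0)))) + 0 ⊢ -d-> u2
  u2 = (rec X. c.(d.(X + 0 + (X + X)) + 0)) + 0 + ((rec X. c.(d.(X + 0 + (X + X)) + 0)) + (rec X. c.(d.(X + 0 + (X + X)) + 0))) ⊢ -c-> u1
LTS(Q): 3 reachable states
  v0 = rec X. c.d.(X + 0 + (X + X)) ⊢ -c-> v1
  v1 = d.((rec X. c.d.(X + 0 + (X + X))) + 0 + ((rec X. c.d.(X + 0 + (X + X))) + (rec X. c.d.(X + 0 + (X + X))))) ⊢ -d-> v2
  v2 = (rec X. c.d.(X + 0 + (X + X))) + 0 + ((rec X. c.d.(X + 0 + (X + X))) + (rec X. c.d.(X + 0 + (X + X)))) ⊢ -c-> v1
Bisimilarity quotient blocks:
  B0 = {u0, u2, v0, v2}
  B1 = {u1, v1}
u0 ∈ B0, v0 ∈ B0 → same block

P ~ Q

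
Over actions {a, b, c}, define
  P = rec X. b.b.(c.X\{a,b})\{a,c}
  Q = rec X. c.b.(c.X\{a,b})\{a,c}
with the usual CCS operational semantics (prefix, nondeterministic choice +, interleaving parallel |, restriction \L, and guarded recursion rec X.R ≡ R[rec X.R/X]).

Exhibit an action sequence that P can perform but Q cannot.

LTS(P): 3 reachable states
  p0 = rec X. b.b.(c.X\{a,b})\{a,c} has moves --b--▸ p1
  p1 = b.(c.(rec X. b.b.(c.X\{a,b})\{a,c})\{a,b})\{a,c} has moves --b--▸ p2
  p2 = (c.(rec X. b.b.(c.X\{a,b})\{a,c})\{a,b})\{a,c} has moves deadlocked
LTS(Q): 3 reachable states
  q0 = rec X. c.b.(c.X\{a,b})\{a,c} has moves --c--▸ q1
  q1 = b.(c.(rec X. c.b.(c.X\{a,b})\{a,c})\{a,b})\{a,c} has moves --b--▸ q2
  q2 = (c.(rec X. c.b.(c.X\{a,b})\{a,c})\{a,b})\{a,c} has moves deadlocked
Run σ = ⟨b⟩ on P: start {p0}
  after b @ step 1: {p1}
  P completes σ.
Run σ = ⟨b⟩ on Q: start {q0}
  after b @ step 1: ∅ (Q stuck)

b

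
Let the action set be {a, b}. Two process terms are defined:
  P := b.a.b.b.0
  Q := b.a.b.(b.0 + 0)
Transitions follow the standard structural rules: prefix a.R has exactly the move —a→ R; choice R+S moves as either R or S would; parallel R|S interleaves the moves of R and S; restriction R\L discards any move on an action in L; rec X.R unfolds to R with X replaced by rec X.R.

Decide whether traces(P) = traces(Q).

Reachable graph of P (5 states):
  p0 = b.a.b.b.0 ⊢ --b--▸ p1
  p1 = a.b.b.0 ⊢ --a--▸ p2
  p2 = b.b.0 ⊢ --b--▸ p3
  p3 = b.0 ⊢ --b--▸ p4
  p4 = 0 ⊢ ∅
Reachable graph of Q (5 states):
  q0 = b.a.b.(b.0 + 0) ⊢ --b--▸ q1
  q1 = a.b.(b.0 + 0) ⊢ --a--▸ q2
  q2 = b.(b.0 + 0) ⊢ --b--▸ q3
  q3 = b.0 + 0 ⊢ --b--▸ q4
  q4 = 0 ⊢ ∅
Partition-refinement fixed point:
  B0 = {p0, q0}
  B1 = {p1, q1}
  B2 = {p2, q2}
  B3 = {p3, q3}
  B4 = {p4, q4}
p0 ∈ B0, q0 ∈ B0 → same block
Bisimilar ⇒ trace-equivalent.

YES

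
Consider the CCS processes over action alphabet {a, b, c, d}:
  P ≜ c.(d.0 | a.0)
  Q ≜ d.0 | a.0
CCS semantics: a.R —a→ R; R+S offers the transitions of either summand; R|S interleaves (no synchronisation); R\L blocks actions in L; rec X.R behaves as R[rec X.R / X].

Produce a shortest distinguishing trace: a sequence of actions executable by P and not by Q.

c

Reachable graph of P (5 states):
  p0 = c.(d.0 | a.0) :: ··c··> p1
  p1 = d.0 | a.0 :: ··a··> p2, ··d··> p3
  p2 = d.0 | 0 :: ··d··> p4
  p3 = 0 | a.0 :: ··a··> p4
  p4 = 0 | 0 :: deadlocked
Reachable graph of Q (4 states):
  q0 = d.0 | a.0 :: ··a··> q1, ··d··> q2
  q1 = d.0 | 0 :: ··d··> q3
  q2 = 0 | a.0 :: ··a··> q3
  q3 = 0 | 0 :: deadlocked
Run σ = ⟨c⟩ on P: start {p0}
  step 1 (c): {p1}
  — P admits the full trace.
Run σ = ⟨c⟩ on Q: start {q0}
  step 1 (c): no successor for Q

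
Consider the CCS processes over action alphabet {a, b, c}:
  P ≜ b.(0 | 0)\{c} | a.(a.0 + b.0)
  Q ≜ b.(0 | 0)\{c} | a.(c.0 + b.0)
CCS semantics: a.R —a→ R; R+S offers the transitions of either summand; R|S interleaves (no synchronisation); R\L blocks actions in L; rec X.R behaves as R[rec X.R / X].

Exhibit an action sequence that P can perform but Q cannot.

aa

P's transition system — 6 states:
  u0 = b.(0 | 0)\{c} | a.(a.0 + b.0) ⊢ =a=> u1, =b=> u2
  u1 = b.(0 | 0)\{c} | (a.0 + b.0) ⊢ =a=> u3, =b=> u3, =b=> u4
  u2 = (0 | 0)\{c} | a.(a.0 + b.0) ⊢ =a=> u4
  u3 = b.(0 | 0)\{c} | 0 ⊢ =b=> u5
  u4 = (0 | 0)\{c} | (a.0 + b.0) ⊢ =a=> u5, =b=> u5
  u5 = (0 | 0)\{c} | 0 ⊢ stopped
Q's transition system — 6 states:
  v0 = b.(0 | 0)\{c} | a.(c.0 + b.0) ⊢ =a=> v1, =b=> v2
  v1 = b.(0 | 0)\{c} | (c.0 + b.0) ⊢ =b=> v3, =b=> v4, =c=> v4
  v2 = (0 | 0)\{c} | a.(c.0 + b.0) ⊢ =a=> v3
  v3 = (0 | 0)\{c} | (c.0 + b.0) ⊢ =b=> v5, =c=> v5
  v4 = b.(0 | 0)\{c} | 0 ⊢ =b=> v5
  v5 = (0 | 0)\{c} | 0 ⊢ stopped
Executing aa from P (initial set {u0}):
  step 1 (a): {u1}
  step 2 (a): {u3}
  — P admits the full trace.
Executing aa from Q (initial set {v0}):
  step 1 (a): {v1}
  step 2 (a): no successor for Q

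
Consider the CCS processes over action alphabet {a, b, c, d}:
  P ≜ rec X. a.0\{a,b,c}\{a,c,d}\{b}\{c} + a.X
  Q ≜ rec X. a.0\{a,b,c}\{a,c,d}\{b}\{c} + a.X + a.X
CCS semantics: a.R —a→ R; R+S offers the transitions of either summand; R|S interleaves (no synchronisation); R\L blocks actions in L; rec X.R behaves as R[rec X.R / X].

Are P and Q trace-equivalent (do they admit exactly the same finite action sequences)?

traces(P) = traces(Q)

LTS(P): 2 reachable states
  u0 = rec X. a.0\{a,b,c}\{a,c,d}\{b}\{c} + a.X → —a→ u0, —a→ u1
  u1 = 0\{a,b,c}\{a,c,d}\{b}\{c} → (no moves)
LTS(Q): 2 reachable states
  v0 = rec X. a.0\{a,b,c}\{a,c,d}\{b}\{c} + a.X + a.X → —a→ v0, —a→ v1
  v1 = 0\{a,b,c}\{a,c,d}\{b}\{c} → (no moves)
Partition-refinement fixed point:
  B0 = {u0, v0}
  B1 = {u1, v1}
u0 ∈ B0, v0 ∈ B0 → same block
Bisimilar ⇒ trace-equivalent.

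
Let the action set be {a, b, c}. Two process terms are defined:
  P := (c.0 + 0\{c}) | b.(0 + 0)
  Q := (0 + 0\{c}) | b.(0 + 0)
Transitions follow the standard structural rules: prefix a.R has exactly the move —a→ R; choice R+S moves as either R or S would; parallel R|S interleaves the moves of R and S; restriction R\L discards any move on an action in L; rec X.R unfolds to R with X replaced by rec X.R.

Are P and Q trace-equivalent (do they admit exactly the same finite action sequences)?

Reachable graph of P (4 states):
  u0 = (c.0 + 0\{c}) | b.(0 + 0) ⊢ —b→ u1, —c→ u2
  u1 = (c.0 + 0\{c}) | (0 + 0) ⊢ —c→ u3
  u2 = 0 | b.(0 + 0) ⊢ —b→ u3
  u3 = 0 | (0 + 0) ⊢ (no moves)
Reachable graph of Q (2 states):
  v0 = (0 + 0\{c}) | b.(0 + 0) ⊢ —b→ v1
  v1 = (0 + 0\{c}) | (0 + 0) ⊢ (no moves)
Executing c from P (initial set {u0}):
  step 1 (c): {u2}
  P completes σ.
Executing c from Q (initial set {v0}):
  step 1 (c): no successor for Q

trace-distinct — witness ⟨c⟩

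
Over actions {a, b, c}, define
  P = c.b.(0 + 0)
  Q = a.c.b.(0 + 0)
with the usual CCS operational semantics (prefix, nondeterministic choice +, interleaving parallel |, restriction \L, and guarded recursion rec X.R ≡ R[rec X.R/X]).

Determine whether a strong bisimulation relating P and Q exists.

P ≁ Q

P's transition system — 3 states:
  u0 = c.b.(0 + 0) has moves -c-> u1
  u1 = b.(0 + 0) has moves -b-> u2
  u2 = 0 + 0 has moves ·
Q's transition system — 4 states:
  v0 = a.c.b.(0 + 0) has moves -a-> v1
  v1 = c.b.(0 + 0) has moves -c-> v2
  v2 = b.(0 + 0) has moves -b-> v3
  v3 = 0 + 0 has moves ·
Bisimilarity quotient blocks:
  B0 = {u0, v1}
  B1 = {u1, v2}
  B2 = {u2, v3}
  B3 = {v0}
u0 ∈ B0, v0 ∈ B3 → different blocks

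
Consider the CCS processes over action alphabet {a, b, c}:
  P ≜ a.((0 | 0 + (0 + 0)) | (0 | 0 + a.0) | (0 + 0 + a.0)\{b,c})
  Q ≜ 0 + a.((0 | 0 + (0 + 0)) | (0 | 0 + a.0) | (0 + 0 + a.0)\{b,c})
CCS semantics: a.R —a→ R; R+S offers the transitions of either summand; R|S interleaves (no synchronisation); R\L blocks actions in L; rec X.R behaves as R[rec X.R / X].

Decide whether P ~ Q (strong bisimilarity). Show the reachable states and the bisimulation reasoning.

P ~ Q

Reachable graph of P (5 states):
  p0 = a.((0 | 0 + (0 + 0)) | (0 | 0 + a.0) | (0 + 0 + a.0)\{b,c}) → —a→ p1
  p1 = (0 | 0 + (0 + 0)) | (0 | 0 + a.0) | (0 + 0 + a.0)\{b,c} → —a→ p2, —a→ p3
  p2 = (0 | 0 + (0 + 0)) | (0 | 0 + a.0) | 0\{b,c} → —a→ p4
  p3 = (0 | 0 + (0 + 0)) | 0 | (0 + 0 + a.0)\{b,c} → —a→ p4
  p4 = (0 | 0 + (0 + 0)) | 0 | 0\{b,c} → deadlocked
Reachable graph of Q (5 states):
  q0 = 0 + a.((0 | 0 + (0 + 0)) | (0 | 0 + a.0) | (0 + 0 + a.0)\{b,c}) → —a→ q1
  q1 = (0 | 0 + (0 + 0)) | (0 | 0 + a.0) | (0 + 0 + a.0)\{b,c} → —a→ q2, —a→ q3
  q2 = (0 | 0 + (0 + 0)) | (0 | 0 + a.0) | 0\{b,c} → —a→ q4
  q3 = (0 | 0 + (0 + 0)) | 0 | (0 + 0 + a.0)\{b,c} → —a→ q4
  q4 = (0 | 0 + (0 + 0)) | 0 | 0\{b,c} → deadlocked
Coarsest stable partition (strong bisimilarity classes):
  B0 = {p0, q0}
  B1 = {p1, q1}
  B2 = {p2, p3, q2, q3}
  B3 = {p4, q4}
p0 ∈ B0, q0 ∈ B0 → same block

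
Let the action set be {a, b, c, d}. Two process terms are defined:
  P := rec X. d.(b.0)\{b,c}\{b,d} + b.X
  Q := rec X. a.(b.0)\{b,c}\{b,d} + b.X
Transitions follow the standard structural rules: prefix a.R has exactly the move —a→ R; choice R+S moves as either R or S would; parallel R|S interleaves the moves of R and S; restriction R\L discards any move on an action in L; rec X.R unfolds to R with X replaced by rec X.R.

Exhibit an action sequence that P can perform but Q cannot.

d

P's transition system — 2 states:
  p0 = rec X. d.(b.0)\{b,c}\{b,d} + b.X has moves -b-> p0, -d-> p1
  p1 = (b.0)\{b,c}\{b,d} has moves ·
Q's transition system — 2 states:
  q0 = rec X. a.(b.0)\{b,c}\{b,d} + b.X has moves -a-> q1, -b-> q0
  q1 = (b.0)\{b,c}\{b,d} has moves ·
Trace ⟨d⟩ through P, begin at {p0}:
  step 1 (d): {p1}
  — P admits the full trace.
Trace ⟨d⟩ through Q, begin at {q0}:
  step 1 (d): ∅  — Q cannot continue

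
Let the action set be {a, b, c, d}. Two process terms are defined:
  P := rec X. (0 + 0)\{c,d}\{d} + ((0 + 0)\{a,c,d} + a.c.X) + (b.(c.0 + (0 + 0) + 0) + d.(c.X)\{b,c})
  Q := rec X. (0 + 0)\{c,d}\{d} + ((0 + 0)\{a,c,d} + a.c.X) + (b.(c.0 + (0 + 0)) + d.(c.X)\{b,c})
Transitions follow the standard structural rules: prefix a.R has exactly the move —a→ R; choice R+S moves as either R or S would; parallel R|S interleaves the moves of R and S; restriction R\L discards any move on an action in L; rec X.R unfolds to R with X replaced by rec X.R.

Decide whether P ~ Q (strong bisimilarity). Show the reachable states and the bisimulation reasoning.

bisimilar

LTS(P): 5 reachable states
  p0 = rec X. (0 + 0)\{c,d}\{d} + ((0 + 0)\{a,c,d} + a.c.X) + (b.(c.0 + (0 + 0) + 0) + d.(c.X)\{b,c}) ⊢ =a=> p1, =b=> p2, =d=> p3
  p1 = c.(rec X. (0 + 0)\{c,d}\{d} + ((0 + 0)\{a,c,d} + a.c.X) + (b.(c.0 + (0 + 0) + 0) + d.(c.X)\{b,c})) ⊢ =c=> p0
  p2 = c.0 + (0 + 0) + 0 ⊢ =c=> p4
  p3 = (c.(rec X. (0 + 0)\{c,d}\{d} + ((0 + 0)\{a,c,d} + a.c.X) + (b.(c.0 + (0 + 0) + 0) + d.(c.X)\{b,c})))\{b,c} ⊢ (no moves)
  p4 = 0 ⊢ (no moves)
LTS(Q): 5 reachable states
  q0 = rec X. (0 + 0)\{c,d}\{d} + ((0 + 0)\{a,c,d} + a.c.X) + (b.(c.0 + (0 + 0)) + d.(c.X)\{b,c}) ⊢ =a=> q1, =b=> q2, =d=> q3
  q1 = c.(rec X. (0 + 0)\{c,d}\{d} + ((0 + 0)\{a,c,d} + a.c.X) + (b.(c.0 + (0 + 0)) + d.(c.X)\{b,c})) ⊢ =c=> q0
  q2 = c.0 + (0 + 0) ⊢ =c=> q4
  q3 = (c.(rec X. (0 + 0)\{c,d}\{d} + ((0 + 0)\{a,c,d} + a.c.X) + (b.(c.0 + (0 + 0)) + d.(c.X)\{b,c})))\{b,c} ⊢ (no moves)
  q4 = 0 ⊢ (no moves)
Partition-refinement fixed point:
  B0 = {p0, q0}
  B1 = {p3, p4, q3, q4}
  B2 = {p2, q2}
  B3 = {p1, q1}
p0 ∈ B0, q0 ∈ B0 → same block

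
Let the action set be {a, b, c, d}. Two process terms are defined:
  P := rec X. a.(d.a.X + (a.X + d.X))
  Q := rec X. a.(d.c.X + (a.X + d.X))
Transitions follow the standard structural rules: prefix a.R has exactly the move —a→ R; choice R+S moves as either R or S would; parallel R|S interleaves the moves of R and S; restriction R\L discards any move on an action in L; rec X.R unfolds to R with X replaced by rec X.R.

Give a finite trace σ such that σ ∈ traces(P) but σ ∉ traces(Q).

adaad

P's transition system — 3 states:
  u0 = rec X. a.(d.a.X + (a.X + d.X)) → --a--▸ u1
  u1 = d.a.(rec X. a.(d.a.X + (a.X + d.X))) + (a.(rec X. a.(d.a.X + (a.X + d.X))) + d.(rec X. a.(d.a.X + (a.X + d.X)))) → --a--▸ u0, --d--▸ u0, --d--▸ u2
  u2 = a.(rec X. a.(d.a.X + (a.X + d.X))) → --a--▸ u0
Q's transition system — 3 states:
  v0 = rec X. a.(d.c.X + (a.X + d.X)) → --a--▸ v1
  v1 = d.c.(rec X. a.(d.c.X + (a.X + d.X))) + (a.(rec X. a.(d.c.X + (a.X + d.X))) + d.(rec X. a.(d.c.X + (a.X + d.X)))) → --a--▸ v0, --d--▸ v0, --d--▸ v2
  v2 = c.(rec X. a.(d.c.X + (a.X + d.X))) → --c--▸ v0
Executing adaad from P (initial set {u0}):
  step 1 (a): {u1}
  step 2 (d): {u0, u2}
  step 3 (a): {u0, u1}
  step 4 (a): {u0, u1}
  step 5 (d): {u0, u2}
  P completes σ.
Executing adaad from Q (initial set {v0}):
  step 1 (a): {v1}
  step 2 (d): {v0, v2}
  step 3 (a): {v1}
  step 4 (a): {v0}
  step 5 (d): ∅  — Q cannot continue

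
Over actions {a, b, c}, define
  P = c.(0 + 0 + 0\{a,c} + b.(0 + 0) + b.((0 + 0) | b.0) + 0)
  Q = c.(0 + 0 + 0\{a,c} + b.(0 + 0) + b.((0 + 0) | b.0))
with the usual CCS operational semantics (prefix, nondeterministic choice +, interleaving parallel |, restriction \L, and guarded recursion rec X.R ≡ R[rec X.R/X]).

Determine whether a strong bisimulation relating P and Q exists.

P ~ Q

LTS(P): 5 reachable states
  s0 = c.(0 + 0 + 0\{a,c} + b.(0 + 0) + b.((0 + 0) | b.0) + 0) | --c--▸ s1
  s1 = 0 + 0 + 0\{a,c} + b.(0 + 0) + b.((0 + 0) | b.0) + 0 | --b--▸ s2, --b--▸ s3
  s2 = (0 + 0) | b.0 | --b--▸ s4
  s3 = 0 + 0 | ·
  s4 = (0 + 0) | 0 | ·
LTS(Q): 5 reachable states
  t0 = c.(0 + 0 + 0\{a,c} + b.(0 + 0) + b.((0 + 0) | b.0)) | --c--▸ t1
  t1 = 0 + 0 + 0\{a,c} + b.(0 + 0) + b.((0 + 0) | b.0) | --b--▸ t2, --b--▸ t3
  t2 = (0 + 0) | b.0 | --b--▸ t4
  t3 = 0 + 0 | ·
  t4 = (0 + 0) | 0 | ·
Partition-refinement fixed point:
  B0 = {s0, t0}
  B1 = {s1, t1}
  B2 = {s3, s4, t3, t4}
  B3 = {s2, t2}
s0 ∈ B0, t0 ∈ B0 → same block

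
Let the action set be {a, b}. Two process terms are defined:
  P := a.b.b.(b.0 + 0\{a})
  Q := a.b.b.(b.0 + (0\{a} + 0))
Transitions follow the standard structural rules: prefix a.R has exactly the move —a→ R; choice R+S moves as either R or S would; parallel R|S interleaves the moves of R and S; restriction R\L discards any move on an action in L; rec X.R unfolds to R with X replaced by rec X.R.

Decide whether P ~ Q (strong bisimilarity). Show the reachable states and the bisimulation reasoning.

bisimilar

P's transition system — 5 states:
  p0 = a.b.b.(b.0 + 0\{a}) has moves ··a··> p1
  p1 = b.b.(b.0 + 0\{a}) has moves ··b··> p2
  p2 = b.(b.0 + 0\{a}) has moves ··b··> p3
  p3 = b.0 + 0\{a} has moves ··b··> p4
  p4 = 0 has moves stopped
Q's transition system — 5 states:
  q0 = a.b.b.(b.0 + (0\{a} + 0)) has moves ··a··> q1
  q1 = b.b.(b.0 + (0\{a} + 0)) has moves ··b··> q2
  q2 = b.(b.0 + (0\{a} + 0)) has moves ··b··> q3
  q3 = b.0 + (0\{a} + 0) has moves ··b··> q4
  q4 = 0 has moves stopped
Coarsest stable partition (strong bisimilarity classes):
  B0 = {p0, q0}
  B1 = {p1, q1}
  B2 = {p2, q2}
  B3 = {p3, q3}
  B4 = {p4, q4}
p0 ∈ B0, q0 ∈ B0 → same block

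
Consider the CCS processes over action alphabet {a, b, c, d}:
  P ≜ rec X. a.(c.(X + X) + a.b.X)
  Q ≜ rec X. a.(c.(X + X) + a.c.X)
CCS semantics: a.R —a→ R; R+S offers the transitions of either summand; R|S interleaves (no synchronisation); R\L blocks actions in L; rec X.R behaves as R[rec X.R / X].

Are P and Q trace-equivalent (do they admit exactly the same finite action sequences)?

Reachable graph of P (4 states):
  m0 = rec X. a.(c.(X + X) + a.b.X) → --a--▸ m1
  m1 = c.((rec X. a.(c.(X + X) + a.b.X)) + (rec X. a.(c.(X + X) + a.b.X))) + a.b.(rec X. a.(c.(X + X) + a.b.X)) → --a--▸ m2, --c--▸ m3
  m2 = b.(rec X. a.(c.(X + X) + a.b.X)) → --b--▸ m0
  m3 = (rec X. a.(c.(X + X) + a.b.X)) + (rec X. a.(c.(X + X) + a.b.X)) → --a--▸ m1
Reachable graph of Q (4 states):
  n0 = rec X. a.(c.(X + X) + a.c.X) → --a--▸ n1
  n1 = c.((rec X. a.(c.(X + X) + a.c.X)) + (rec X. a.(c.(X + X) + a.c.X))) + a.c.(rec X. a.(c.(X + X) + a.c.X)) → --a--▸ n2, --c--▸ n3
  n2 = c.(rec X. a.(c.(X + X) + a.c.X)) → --c--▸ n0
  n3 = (rec X. a.(c.(X + X) + a.c.X)) + (rec X. a.(c.(X + X) + a.c.X)) → --a--▸ n1
Trace ⟨aab⟩ through P, begin at {m0}:
  [1] a ⇒ {m1}
  [2] a ⇒ {m2}
  [3] b ⇒ {m0}
  ✓ P
Trace ⟨aab⟩ through Q, begin at {n0}:
  [1] a ⇒ {n1}
  [2] a ⇒ {n2}
  [3] b ⇒ ∅  — Q cannot continue

traces(P) ≠ traces(Q) — witness ⟨aab⟩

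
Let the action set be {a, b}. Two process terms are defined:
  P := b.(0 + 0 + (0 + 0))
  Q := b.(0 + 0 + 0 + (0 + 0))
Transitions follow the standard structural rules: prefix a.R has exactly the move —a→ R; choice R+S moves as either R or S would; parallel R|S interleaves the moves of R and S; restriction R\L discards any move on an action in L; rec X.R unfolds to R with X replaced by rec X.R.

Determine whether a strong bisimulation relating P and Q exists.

bisimilar

Reachable graph of P (2 states):
  m0 = b.(0 + 0 + (0 + 0)) ⊢ =b=> m1
  m1 = 0 + 0 + (0 + 0) ⊢ ∅
Reachable graph of Q (2 states):
  n0 = b.(0 + 0 + 0 + (0 + 0)) ⊢ =b=> n1
  n1 = 0 + 0 + 0 + (0 + 0) ⊢ ∅
Coarsest stable partition (strong bisimilarity classes):
  B0 = {m0, n0}
  B1 = {m1, n1}
m0 ∈ B0, n0 ∈ B0 → same block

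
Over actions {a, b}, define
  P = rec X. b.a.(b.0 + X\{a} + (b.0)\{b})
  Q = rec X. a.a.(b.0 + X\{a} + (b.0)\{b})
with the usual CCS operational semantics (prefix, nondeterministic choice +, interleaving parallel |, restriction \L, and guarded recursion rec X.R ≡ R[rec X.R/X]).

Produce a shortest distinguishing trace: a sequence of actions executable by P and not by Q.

b

LTS(P): 5 reachable states
  m0 = rec X. b.a.(b.0 + X\{a} + (b.0)\{b}) → —b→ m1
  m1 = a.(b.0 + (rec X. b.a.(b.0 + X\{a} + (b.0)\{b}))\{a} + (b.0)\{b}) → —a→ m2
  m2 = b.0 + (rec X. b.a.(b.0 + X\{a} + (b.0)\{b}))\{a} + (b.0)\{b} → —b→ m3, —b→ m4
  m3 = (a.(b.0 + (rec X. b.a.(b.0 + X\{a} + (b.0)\{b}))\{a} + (b.0)\{b}))\{a} → deadlocked
  m4 = 0 → deadlocked
LTS(Q): 4 reachable states
  n0 = rec X. a.a.(b.0 + X\{a} + (b.0)\{b}) → —a→ n1
  n1 = a.(b.0 + (rec X. a.a.(b.0 + X\{a} + (b.0)\{b}))\{a} + (b.0)\{b}) → —a→ n2
  n2 = b.0 + (rec X. a.a.(b.0 + X\{a} + (b.0)\{b}))\{a} + (b.0)\{b} → —b→ n3
  n3 = 0 → deadlocked
Run σ = ⟨b⟩ on P: start {m0}
  after b @ step 1: {m1}
  P completes σ.
Run σ = ⟨b⟩ on Q: start {n0}
  after b @ step 1: ∅  — Q cannot continue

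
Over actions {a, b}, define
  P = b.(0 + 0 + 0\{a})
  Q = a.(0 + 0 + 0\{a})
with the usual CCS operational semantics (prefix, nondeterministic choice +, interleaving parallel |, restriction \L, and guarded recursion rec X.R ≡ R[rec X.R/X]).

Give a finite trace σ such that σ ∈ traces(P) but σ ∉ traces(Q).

b

P's transition system — 2 states:
  s0 = b.(0 + 0 + 0\{a}) has moves --b--▸ s1
  s1 = 0 + 0 + 0\{a} has moves ·
Q's transition system — 2 states:
  t0 = a.(0 + 0 + 0\{a}) has moves --a--▸ t1
  t1 = 0 + 0 + 0\{a} has moves ·
Run σ = ⟨b⟩ on P: start {s0}
  step 1 (b): {s1}
  P completes σ.
Run σ = ⟨b⟩ on Q: start {t0}
  step 1 (b): ∅  — Q cannot continue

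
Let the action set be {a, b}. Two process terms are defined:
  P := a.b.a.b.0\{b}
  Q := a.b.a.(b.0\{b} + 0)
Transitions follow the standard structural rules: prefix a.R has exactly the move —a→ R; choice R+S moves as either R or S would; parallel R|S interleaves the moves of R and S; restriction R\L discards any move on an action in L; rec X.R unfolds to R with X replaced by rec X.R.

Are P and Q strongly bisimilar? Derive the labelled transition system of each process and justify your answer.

Reachable graph of P (5 states):
  p0 = a.b.a.b.0\{b} ⊢ =a=> p1
  p1 = b.a.b.0\{b} ⊢ =b=> p2
  p2 = a.b.0\{b} ⊢ =a=> p3
  p3 = b.0\{b} ⊢ =b=> p4
  p4 = 0\{b} ⊢ ∅
Reachable graph of Q (5 states):
  q0 = a.b.a.(b.0\{b} + 0) ⊢ =a=> q1
  q1 = b.a.(b.0\{b} + 0) ⊢ =b=> q2
  q2 = a.(b.0\{b} + 0) ⊢ =a=> q3
  q3 = b.0\{b} + 0 ⊢ =b=> q4
  q4 = 0\{b} ⊢ ∅
Bisimilarity quotient blocks:
  B0 = {p0, q0}
  B1 = {p1, q1}
  B2 = {p2, q2}
  B3 = {p3, q3}
  B4 = {p4, q4}
p0 ∈ B0, q0 ∈ B0 → same block

bisimilar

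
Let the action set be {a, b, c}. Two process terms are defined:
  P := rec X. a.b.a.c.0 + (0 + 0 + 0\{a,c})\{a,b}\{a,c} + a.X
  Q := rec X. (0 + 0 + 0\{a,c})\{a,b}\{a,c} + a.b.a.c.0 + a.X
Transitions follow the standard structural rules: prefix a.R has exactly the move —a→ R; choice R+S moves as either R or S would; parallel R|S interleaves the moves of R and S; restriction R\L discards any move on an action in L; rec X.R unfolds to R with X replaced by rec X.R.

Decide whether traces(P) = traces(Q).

traces(P) = traces(Q)

LTS(P): 5 reachable states
  p0 = rec X. a.b.a.c.0 + (0 + 0 + 0\{a,c})\{a,b}\{a,c} + a.X → —a→ p0, —a→ p1
  p1 = b.a.c.0 → —b→ p2
  p2 = a.c.0 → —a→ p3
  p3 = c.0 → —c→ p4
  p4 = 0 → stopped
LTS(Q): 5 reachable states
  q0 = rec X. (0 + 0 + 0\{a,c})\{a,b}\{a,c} + a.b.a.c.0 + a.X → —a→ q0, —a→ q1
  q1 = b.a.c.0 → —b→ q2
  q2 = a.c.0 → —a→ q3
  q3 = c.0 → —c→ q4
  q4 = 0 → stopped
Bisimilarity quotient blocks:
  B0 = {p0, q0}
  B1 = {p1, q1}
  B2 = {p2, q2}
  B3 = {p3, q3}
  B4 = {p4, q4}
p0 ∈ B0, q0 ∈ B0 → same block
Bisimilar ⇒ trace-equivalent.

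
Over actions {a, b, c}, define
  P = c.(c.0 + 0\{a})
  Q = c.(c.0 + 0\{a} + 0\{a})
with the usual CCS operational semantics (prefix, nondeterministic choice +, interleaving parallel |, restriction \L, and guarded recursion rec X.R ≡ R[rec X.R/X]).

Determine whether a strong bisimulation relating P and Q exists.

bisimilar

LTS(P): 3 reachable states
  m0 = c.(c.0 + 0\{a}) :: -c-> m1
  m1 = c.0 + 0\{a} :: -c-> m2
  m2 = 0 :: stopped
LTS(Q): 3 reachable states
  n0 = c.(c.0 + 0\{a} + 0\{a}) :: -c-> n1
  n1 = c.0 + 0\{a} + 0\{a} :: -c-> n2
  n2 = 0 :: stopped
Bisimilarity quotient blocks:
  B0 = {m0, n0}
  B1 = {m1, n1}
  B2 = {m2, n2}
m0 ∈ B0, n0 ∈ B0 → same block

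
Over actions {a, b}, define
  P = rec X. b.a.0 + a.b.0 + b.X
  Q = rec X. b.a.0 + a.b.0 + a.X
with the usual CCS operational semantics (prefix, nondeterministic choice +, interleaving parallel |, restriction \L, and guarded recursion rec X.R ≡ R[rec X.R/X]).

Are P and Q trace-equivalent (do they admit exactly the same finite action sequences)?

NO — witness ⟨bb⟩

Reachable graph of P (4 states):
  p0 = rec X. b.a.0 + a.b.0 + b.X ⊢ =a=> p1, =b=> p0, =b=> p2
  p1 = b.0 ⊢ =b=> p3
  p2 = a.0 ⊢ =a=> p3
  p3 = 0 ⊢ ∅
Reachable graph of Q (4 states):
  q0 = rec X. b.a.0 + a.b.0 + a.X ⊢ =a=> q0, =a=> q1, =b=> q2
  q1 = b.0 ⊢ =b=> q3
  q2 = a.0 ⊢ =a=> q3
  q3 = 0 ⊢ ∅
Trace ⟨bb⟩ through P, begin at {p0}:
  [1] b ⇒ {p0, p2}
  [2] b ⇒ {p0, p2}
  ✓ P
Trace ⟨bb⟩ through Q, begin at {q0}:
  [1] b ⇒ {q2}
  [2] b ⇒ no successor for Q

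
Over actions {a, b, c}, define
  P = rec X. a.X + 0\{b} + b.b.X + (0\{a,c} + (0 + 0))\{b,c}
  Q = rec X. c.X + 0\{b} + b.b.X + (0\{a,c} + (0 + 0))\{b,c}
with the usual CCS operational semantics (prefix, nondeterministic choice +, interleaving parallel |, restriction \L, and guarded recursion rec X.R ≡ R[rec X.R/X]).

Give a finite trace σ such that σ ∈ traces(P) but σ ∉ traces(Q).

a

Reachable graph of P (2 states):
  s0 = rec X. a.X + 0\{b} + b.b.X + (0\{a,c} + (0 + 0))\{b,c} ⊢ =a=> s0, =b=> s1
  s1 = b.(rec X. a.X + 0\{b} + b.b.X + (0\{a,c} + (0 + 0))\{b,c}) ⊢ =b=> s0
Reachable graph of Q (2 states):
  t0 = rec X. c.X + 0\{b} + b.b.X + (0\{a,c} + (0 + 0))\{b,c} ⊢ =b=> t1, =c=> t0
  t1 = b.(rec X. c.X + 0\{b} + b.b.X + (0\{a,c} + (0 + 0))\{b,c}) ⊢ =b=> t0
Trace ⟨a⟩ through P, begin at {s0}:
  step 1 (a): {s0}
  P completes σ.
Trace ⟨a⟩ through Q, begin at {t0}:
  step 1 (a): ∅  — Q cannot continue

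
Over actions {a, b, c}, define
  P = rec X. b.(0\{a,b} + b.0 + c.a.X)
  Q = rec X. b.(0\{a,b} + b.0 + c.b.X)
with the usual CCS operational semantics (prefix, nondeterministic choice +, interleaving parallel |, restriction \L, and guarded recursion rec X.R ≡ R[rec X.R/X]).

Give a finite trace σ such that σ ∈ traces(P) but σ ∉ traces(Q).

LTS(P): 4 reachable states
  s0 = rec X. b.(0\{a,b} + b.0 + c.a.X) → --b--▸ s1
  s1 = 0\{a,b} + b.0 + c.a.(rec X. b.(0\{a,b} + b.0 + c.a.X)) → --b--▸ s2, --c--▸ s3
  s2 = 0 → deadlocked
  s3 = a.(rec X. b.(0\{a,b} + b.0 + c.a.X)) → --a--▸ s0
LTS(Q): 4 reachable states
  t0 = rec X. b.(0\{a,b} + b.0 + c.b.X) → --b--▸ t1
  t1 = 0\{a,b} + b.0 + c.b.(rec X. b.(0\{a,b} + b.0 + c.b.X)) → --b--▸ t2, --c--▸ t3
  t2 = 0 → deadlocked
  t3 = b.(rec X. b.(0\{a,b} + b.0 + c.b.X)) → --b--▸ t0
Trace ⟨bca⟩ through P, begin at {s0}:
  step 1 (b): {s1}
  step 2 (c): {s3}
  step 3 (a): {s0}
  — P admits the full trace.
Trace ⟨bca⟩ through Q, begin at {t0}:
  step 1 (b): {t1}
  step 2 (c): {t3}
  step 3 (a): ∅ (Q stuck)

bca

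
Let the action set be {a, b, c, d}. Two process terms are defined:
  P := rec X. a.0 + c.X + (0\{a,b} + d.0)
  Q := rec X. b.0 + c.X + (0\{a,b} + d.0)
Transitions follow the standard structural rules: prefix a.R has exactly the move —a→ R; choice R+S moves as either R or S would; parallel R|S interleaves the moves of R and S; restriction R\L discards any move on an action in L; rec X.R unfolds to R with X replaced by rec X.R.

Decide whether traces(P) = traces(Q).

traces(P) ≠ traces(Q) — witness ⟨a⟩

LTS(P): 2 reachable states
  m0 = rec X. a.0 + c.X + (0\{a,b} + d.0) → =a=> m1, =c=> m0, =d=> m1
  m1 = 0 → (no moves)
LTS(Q): 2 reachable states
  n0 = rec X. b.0 + c.X + (0\{a,b} + d.0) → =b=> n1, =c=> n0, =d=> n1
  n1 = 0 → (no moves)
Run σ = ⟨a⟩ on P: start {m0}
  [1] a ⇒ {m1}
  P completes σ.
Run σ = ⟨a⟩ on Q: start {n0}
  [1] a ⇒ no successor for Q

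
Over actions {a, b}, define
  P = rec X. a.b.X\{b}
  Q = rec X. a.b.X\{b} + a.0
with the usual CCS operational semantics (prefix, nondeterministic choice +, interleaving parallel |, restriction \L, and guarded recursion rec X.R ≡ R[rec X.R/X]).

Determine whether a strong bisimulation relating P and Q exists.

Reachable graph of P (4 states):
  m0 = rec X. a.b.X\{b} → --a--▸ m1
  m1 = b.(rec X. a.b.X\{b})\{b} → --b--▸ m2
  m2 = (rec X. a.b.X\{b})\{b} → --a--▸ m3
  m3 = (b.(rec X. a.b.X\{b})\{b})\{b} → ·
Reachable graph of Q (6 states):
  n0 = rec X. a.b.X\{b} + a.0 → --a--▸ n1, --a--▸ n2
  n1 = 0 → ·
  n2 = b.(rec X. a.b.X\{b} + a.0)\{b} → --b--▸ n3
  n3 = (rec X. a.b.X\{b} + a.0)\{b} → --a--▸ n4, --a--▸ n5
  n4 = (b.(rec X. a.b.X\{b} + a.0)\{b})\{b} → ·
  n5 = 0\{b} → ·
Partition-refinement fixed point:
  B0 = {m0}
  B1 = {m1, n2}
  B2 = {m2, n3}
  B3 = {m3, n1, n4, n5}
  B4 = {n0}
m0 ∈ B0, n0 ∈ B4 → different blocks

P ≁ Q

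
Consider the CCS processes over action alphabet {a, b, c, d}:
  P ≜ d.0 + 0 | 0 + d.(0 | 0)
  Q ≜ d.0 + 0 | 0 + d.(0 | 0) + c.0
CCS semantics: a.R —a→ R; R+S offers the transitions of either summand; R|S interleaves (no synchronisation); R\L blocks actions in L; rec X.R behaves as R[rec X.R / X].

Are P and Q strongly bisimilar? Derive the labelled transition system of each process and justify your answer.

NO

P's transition system — 3 states:
  s0 = d.0 + 0 | 0 + d.(0 | 0) ⊢ -d-> s1, -d-> s2
  s1 = 0 ⊢ ·
  s2 = 0 | 0 ⊢ ·
Q's transition system — 3 states:
  t0 = d.0 + 0 | 0 + d.(0 | 0) + c.0 ⊢ -c-> t1, -d-> t1, -d-> t2
  t1 = 0 ⊢ ·
  t2 = 0 | 0 ⊢ ·
Bisimilarity quotient blocks:
  B0 = {s0}
  B1 = {s1, s2, t1, t2}
  B2 = {t0}
s0 ∈ B0, t0 ∈ B2 → different blocks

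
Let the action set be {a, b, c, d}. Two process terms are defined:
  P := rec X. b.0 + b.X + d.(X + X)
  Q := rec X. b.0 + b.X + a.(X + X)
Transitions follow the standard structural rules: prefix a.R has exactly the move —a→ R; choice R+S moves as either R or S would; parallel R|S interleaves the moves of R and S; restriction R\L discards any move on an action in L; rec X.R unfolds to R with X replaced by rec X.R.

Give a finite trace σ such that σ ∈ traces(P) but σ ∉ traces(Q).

d

P's transition system — 3 states:
  u0 = rec X. b.0 + b.X + d.(X + X) ⊢ -b-> u0, -b-> u1, -d-> u2
  u1 = 0 ⊢ ·
  u2 = (rec X. b.0 + b.X + d.(X + X)) + (rec X. b.0 + b.X + d.(X + X)) ⊢ -b-> u0, -b-> u1, -d-> u2
Q's transition system — 3 states:
  v0 = rec X. b.0 + b.X + a.(X + X) ⊢ -a-> v1, -b-> v0, -b-> v2
  v1 = (rec X. b.0 + b.X + a.(X + X)) + (rec X. b.0 + b.X + a.(X + X)) ⊢ -a-> v1, -b-> v0, -b-> v2
  v2 = 0 ⊢ ·
Trace ⟨d⟩ through P, begin at {u0}:
  step 1 (d): {u2}
  — P admits the full trace.
Trace ⟨d⟩ through Q, begin at {v0}:
  step 1 (d): no successor for Q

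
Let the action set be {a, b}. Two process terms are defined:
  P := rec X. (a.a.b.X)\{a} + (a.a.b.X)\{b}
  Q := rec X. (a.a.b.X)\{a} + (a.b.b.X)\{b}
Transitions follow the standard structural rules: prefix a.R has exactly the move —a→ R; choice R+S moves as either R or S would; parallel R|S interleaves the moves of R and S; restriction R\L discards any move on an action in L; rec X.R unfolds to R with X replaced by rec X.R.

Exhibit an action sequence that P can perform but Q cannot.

LTS(P): 3 reachable states
  s0 = rec X. (a.a.b.X)\{a} + (a.a.b.X)\{b} has moves --a--▸ s1
  s1 = (a.b.(rec X. (a.a.b.X)\{a} + (a.a.b.X)\{b}))\{b} has moves --a--▸ s2
  s2 = (b.(rec X. (a.a.b.X)\{a} + (a.a.b.X)\{b}))\{b} has moves stopped
LTS(Q): 2 reachable states
  t0 = rec X. (a.a.b.X)\{a} + (a.b.b.X)\{b} has moves --a--▸ t1
  t1 = (b.b.(rec X. (a.a.b.X)\{a} + (a.b.b.X)\{b}))\{b} has moves stopped
Run σ = ⟨aa⟩ on P: start {s0}
  [1] a ⇒ {s1}
  [2] a ⇒ {s2}
  ✓ P
Run σ = ⟨aa⟩ on Q: start {t0}
  [1] a ⇒ {t1}
  [2] a ⇒ no successor for Q

aa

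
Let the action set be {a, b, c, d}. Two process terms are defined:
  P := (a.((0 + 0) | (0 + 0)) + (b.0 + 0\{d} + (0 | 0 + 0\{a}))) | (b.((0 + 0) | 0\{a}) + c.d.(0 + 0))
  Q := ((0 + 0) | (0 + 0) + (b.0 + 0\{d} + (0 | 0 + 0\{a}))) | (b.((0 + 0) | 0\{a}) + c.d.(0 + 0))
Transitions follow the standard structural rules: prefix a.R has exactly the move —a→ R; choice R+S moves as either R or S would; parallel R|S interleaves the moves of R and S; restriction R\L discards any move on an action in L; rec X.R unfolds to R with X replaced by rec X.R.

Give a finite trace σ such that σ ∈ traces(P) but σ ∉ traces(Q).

Reachable graph of P (12 states):
  s0 = (a.((0 + 0) | (0 + 0)) + (b.0 + 0\{d} + (0 | 0 + 0\{a}))) | (b.((0 + 0) | 0\{a}) + c.d.(0 + 0)) ⊢ --a--▸ s1, --b--▸ s2, --b--▸ s3, --c--▸ s4
  s1 = (0 + 0) | (0 + 0) | (b.((0 + 0) | 0\{a}) + c.d.(0 + 0)) ⊢ --b--▸ s5, --c--▸ s6
  s2 = (a.((0 + 0) | (0 + 0)) + (b.0 + 0\{d} + (0 | 0 + 0\{a}))) | ((0 + 0) | 0\{a}) ⊢ --a--▸ s5, --b--▸ s7
  s3 = 0 | (b.((0 + 0) | 0\{a}) + c.d.(0 + 0)) ⊢ --b--▸ s7, --c--▸ s8
  s4 = (a.((0 + 0) | (0 + 0)) + (b.0 + 0\{d} + (0 | 0 + 0\{a}))) | d.(0 + 0) ⊢ --a--▸ s6, --b--▸ s8, --d--▸ s9
  s5 = (0 + 0) | (0 + 0) | ((0 + 0) | 0\{a}) ⊢ deadlocked
  s6 = (0 + 0) | (0 + 0) | d.(0 + 0) ⊢ --d--▸ s10
  s7 = 0 | ((0 + 0) | 0\{a}) ⊢ deadlocked
  s8 = 0 | d.(0 + 0) ⊢ --d--▸ s11
  s9 = (a.((0 + 0) | (0 + 0)) + (b.0 + 0\{d} + (0 | 0 + 0\{a}))) | (0 + 0) ⊢ --a--▸ s10, --b--▸ s11
  s10 = (0 + 0) | (0 + 0) | (0 + 0) ⊢ deadlocked
  s11 = 0 | (0 + 0) ⊢ deadlocked
Reachable graph of Q (8 states):
  t0 = ((0 + 0) | (0 + 0) + (b.0 + 0\{d} + (0 | 0 + 0\{a}))) | (b.((0 + 0) | 0\{a}) + c.d.(0 + 0)) ⊢ --b--▸ t1, --b--▸ t2, --c--▸ t3
  t1 = ((0 + 0) | (0 + 0) + (b.0 + 0\{d} + (0 | 0 + 0\{a}))) | ((0 + 0) | 0\{a}) ⊢ --b--▸ t4
  t2 = 0 | (b.((0 + 0) | 0\{a}) + c.d.(0 + 0)) ⊢ --b--▸ t4, --c--▸ t5
  t3 = ((0 + 0) | (0 + 0) + (b.0 + 0\{d} + (0 | 0 + 0\{a}))) | d.(0 + 0) ⊢ --b--▸ t5, --d--▸ t6
  t4 = 0 | ((0 + 0) | 0\{a}) ⊢ deadlocked
  t5 = 0 | d.(0 + 0) ⊢ --d--▸ t7
  t6 = ((0 + 0) | (0 + 0) + (b.0 + 0\{d} + (0 | 0 + 0\{a}))) | (0 + 0) ⊢ --b--▸ t7
  t7 = 0 | (0 + 0) ⊢ deadlocked
Executing a from P (initial set {s0}):
  [1] a ⇒ {s1}
  — P admits the full trace.
Executing a from Q (initial set {t0}):
  [1] a ⇒ ∅  — Q cannot continue

a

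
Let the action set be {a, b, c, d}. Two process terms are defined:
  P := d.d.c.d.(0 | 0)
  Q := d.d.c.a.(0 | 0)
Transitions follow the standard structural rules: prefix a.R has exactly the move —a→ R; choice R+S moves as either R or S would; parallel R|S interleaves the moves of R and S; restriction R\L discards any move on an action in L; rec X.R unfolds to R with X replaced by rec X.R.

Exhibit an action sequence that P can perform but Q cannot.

ddcd

LTS(P): 5 reachable states
  p0 = d.d.c.d.(0 | 0) has moves —d→ p1
  p1 = d.c.d.(0 | 0) has moves —d→ p2
  p2 = c.d.(0 | 0) has moves —c→ p3
  p3 = d.(0 | 0) has moves —d→ p4
  p4 = 0 | 0 has moves ∅
LTS(Q): 5 reachable states
  q0 = d.d.c.a.(0 | 0) has moves —d→ q1
  q1 = d.c.a.(0 | 0) has moves —d→ q2
  q2 = c.a.(0 | 0) has moves —c→ q3
  q3 = a.(0 | 0) has moves —a→ q4
  q4 = 0 | 0 has moves ∅
Trace ⟨ddcd⟩ through P, begin at {p0}:
  after d @ step 1: {p1}
  after d @ step 2: {p2}
  after c @ step 3: {p3}
  after d @ step 4: {p4}
  P completes σ.
Trace ⟨ddcd⟩ through Q, begin at {q0}:
  after d @ step 1: {q1}
  after d @ step 2: {q2}
  after c @ step 3: {q3}
  after d @ step 4: ∅  — Q cannot continue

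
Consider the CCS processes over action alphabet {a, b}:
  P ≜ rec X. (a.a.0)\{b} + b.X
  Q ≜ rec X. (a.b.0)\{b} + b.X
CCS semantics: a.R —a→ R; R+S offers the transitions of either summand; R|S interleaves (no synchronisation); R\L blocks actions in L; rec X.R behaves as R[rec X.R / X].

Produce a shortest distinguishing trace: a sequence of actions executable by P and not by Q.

P's transition system — 3 states:
  u0 = rec X. (a.a.0)\{b} + b.X | -a-> u1, -b-> u0
  u1 = (a.0)\{b} | -a-> u2
  u2 = 0\{b} | ·
Q's transition system — 2 states:
  v0 = rec X. (a.b.0)\{b} + b.X | -a-> v1, -b-> v0
  v1 = (b.0)\{b} | ·
Run σ = ⟨aa⟩ on P: start {u0}
  [1] a ⇒ {u1}
  [2] a ⇒ {u2}
  — P admits the full trace.
Run σ = ⟨aa⟩ on Q: start {v0}
  [1] a ⇒ {v1}
  [2] a ⇒ ∅  — Q cannot continue

aa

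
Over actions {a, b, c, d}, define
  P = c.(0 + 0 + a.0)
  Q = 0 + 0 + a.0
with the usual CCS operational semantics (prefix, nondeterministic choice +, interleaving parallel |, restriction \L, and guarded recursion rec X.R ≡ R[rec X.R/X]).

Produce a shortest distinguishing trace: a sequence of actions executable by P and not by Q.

LTS(P): 3 reachable states
  u0 = c.(0 + 0 + a.0) → --c--▸ u1
  u1 = 0 + 0 + a.0 → --a--▸ u2
  u2 = 0 → ∅
LTS(Q): 2 reachable states
  v0 = 0 + 0 + a.0 → --a--▸ v1
  v1 = 0 → ∅
Run σ = ⟨c⟩ on P: start {u0}
  [1] c ⇒ {u1}
  — P admits the full trace.
Run σ = ⟨c⟩ on Q: start {v0}
  [1] c ⇒ ∅  — Q cannot continue

c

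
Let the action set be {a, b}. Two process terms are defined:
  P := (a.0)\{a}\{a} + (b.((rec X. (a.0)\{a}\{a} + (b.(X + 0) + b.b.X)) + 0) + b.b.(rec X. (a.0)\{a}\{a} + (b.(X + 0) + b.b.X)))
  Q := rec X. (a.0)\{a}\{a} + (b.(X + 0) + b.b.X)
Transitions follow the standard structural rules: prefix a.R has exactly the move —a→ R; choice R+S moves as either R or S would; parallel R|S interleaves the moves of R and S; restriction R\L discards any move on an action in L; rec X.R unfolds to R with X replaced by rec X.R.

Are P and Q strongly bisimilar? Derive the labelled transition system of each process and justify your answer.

P ~ Q

Reachable graph of P (4 states):
  u0 = (a.0)\{a}\{a} + (b.((rec X. (a.0)\{a}\{a} + (b.(X + 0) + b.b.X)) + 0) + b.b.(rec X. (a.0)\{a}\{a} + (b.(X + 0) + b.b.X))) has moves ··b··> u1, ··b··> u2
  u1 = (rec X. (a.0)\{a}\{a} + (b.(X + 0) + b.b.X)) + 0 has moves ··b··> u1, ··b··> u2
  u2 = b.(rec X. (a.0)\{a}\{a} + (b.(X + 0) + b.b.X)) has moves ··b··> u3
  u3 = rec X. (a.0)\{a}\{a} + (b.(X + 0) + b.b.X) has moves ··b··> u1, ··b··> u2
Reachable graph of Q (3 states):
  v0 = rec X. (a.0)\{a}\{a} + (b.(X + 0) + b.b.X) has moves ··b··> v1, ··b··> v2
  v1 = (rec X. (a.0)\{a}\{a} + (b.(X + 0) + b.b.X)) + 0 has moves ··b··> v1, ··b··> v2
  v2 = b.(rec X. (a.0)\{a}\{a} + (b.(X + 0) + b.b.X)) has moves ··b··> v0
Bisimilarity quotient blocks:
  B0 = {u0, u1, u2, u3, v0, v1, v2}
u0 ∈ B0, v0 ∈ B0 → same block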